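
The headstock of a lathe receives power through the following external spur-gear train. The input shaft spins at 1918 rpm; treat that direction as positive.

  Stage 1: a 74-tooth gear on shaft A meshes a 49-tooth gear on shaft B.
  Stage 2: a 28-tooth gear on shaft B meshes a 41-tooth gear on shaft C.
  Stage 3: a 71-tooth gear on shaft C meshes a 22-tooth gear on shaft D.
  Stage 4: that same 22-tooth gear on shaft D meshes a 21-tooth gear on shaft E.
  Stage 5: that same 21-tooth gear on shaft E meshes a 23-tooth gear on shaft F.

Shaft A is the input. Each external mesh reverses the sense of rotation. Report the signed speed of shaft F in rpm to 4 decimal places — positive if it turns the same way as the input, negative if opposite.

-6106.4517 rpm (opposite to input, |ω| = 6106.4517 rpm)

Stage 1 [74T→49T]: ω = 1918.0000×74/49 = 2896.5714 rpm, dir flips to −; running = −2896.5714
Stage 2 [28T→41T]: ω = 2896.5714×28/41 = 1978.1463 rpm, dir flips to +; running = +1978.1463
Stage 3 [71T→22T]: ω = 1978.1463×71/22 = 6384.0177 rpm, dir flips to −; running = −6384.0177
Stage 4 [22T→21T]: ω = 6384.0177×22/21 = 6688.0186 rpm, dir flips to +; running = +6688.0186
Stage 5 [21T→23T]: ω = 6688.0186×21/23 = 6106.4517 rpm, dir flips to −; running = −6106.4517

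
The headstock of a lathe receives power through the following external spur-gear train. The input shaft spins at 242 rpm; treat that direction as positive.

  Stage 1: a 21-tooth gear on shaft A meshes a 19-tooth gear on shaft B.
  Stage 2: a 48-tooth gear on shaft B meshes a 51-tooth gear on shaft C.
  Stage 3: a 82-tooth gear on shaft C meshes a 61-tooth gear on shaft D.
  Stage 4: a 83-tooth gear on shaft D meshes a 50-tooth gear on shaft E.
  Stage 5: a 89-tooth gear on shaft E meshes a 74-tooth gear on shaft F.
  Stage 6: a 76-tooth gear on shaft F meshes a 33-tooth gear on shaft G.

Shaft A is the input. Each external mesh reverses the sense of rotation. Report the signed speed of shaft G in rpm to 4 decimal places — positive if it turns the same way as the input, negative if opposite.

Stage 1 [21T→19T]: ω = 242.0000×21/19 = 267.4737 rpm, dir flips to −; running = −267.4737
Stage 2 [48T→51T]: ω = 267.4737×48/51 = 251.7399 rpm, dir flips to +; running = +251.7399
Stage 3 [82T→61T]: ω = 251.7399×82/61 = 338.4045 rpm, dir flips to −; running = −338.4045
Stage 4 [83T→50T]: ω = 338.4045×83/50 = 561.7515 rpm, dir flips to +; running = +561.7515
Stage 5 [89T→74T]: ω = 561.7515×89/74 = 675.6200 rpm, dir flips to −; running = −675.6200
Stage 6 [76T→33T]: ω = 675.6200×76/33 = 1555.9734 rpm, dir flips to +; running = +1555.9734

+1555.9734 rpm (same as input, |ω| = 1555.9734 rpm)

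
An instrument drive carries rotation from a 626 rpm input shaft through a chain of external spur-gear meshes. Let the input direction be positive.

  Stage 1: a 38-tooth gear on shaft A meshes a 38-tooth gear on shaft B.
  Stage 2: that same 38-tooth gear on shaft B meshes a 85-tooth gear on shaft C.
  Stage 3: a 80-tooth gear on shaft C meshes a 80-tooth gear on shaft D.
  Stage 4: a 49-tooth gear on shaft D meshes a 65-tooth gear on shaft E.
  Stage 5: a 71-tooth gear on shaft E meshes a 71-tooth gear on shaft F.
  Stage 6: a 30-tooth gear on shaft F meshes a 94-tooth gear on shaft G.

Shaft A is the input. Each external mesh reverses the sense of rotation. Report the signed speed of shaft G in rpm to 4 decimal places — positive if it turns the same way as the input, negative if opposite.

Stage 1 [38T→38T]: ω = 626.0000×38/38 = 626.0000 rpm, dir flips to −; running = −626.0000
Stage 2 [38T→85T]: ω = 626.0000×38/85 = 279.8588 rpm, dir flips to +; running = +279.8588
Stage 3 [80T→80T]: ω = 279.8588×80/80 = 279.8588 rpm, dir flips to −; running = −279.8588
Stage 4 [49T→65T]: ω = 279.8588×49/65 = 210.9705 rpm, dir flips to +; running = +210.9705
Stage 5 [71T→71T]: ω = 210.9705×71/71 = 210.9705 rpm, dir flips to −; running = −210.9705
Stage 6 [30T→94T]: ω = 210.9705×30/94 = 67.3310 rpm, dir flips to +; running = +67.3310

+67.3310 rpm (same as input, |ω| = 67.3310 rpm)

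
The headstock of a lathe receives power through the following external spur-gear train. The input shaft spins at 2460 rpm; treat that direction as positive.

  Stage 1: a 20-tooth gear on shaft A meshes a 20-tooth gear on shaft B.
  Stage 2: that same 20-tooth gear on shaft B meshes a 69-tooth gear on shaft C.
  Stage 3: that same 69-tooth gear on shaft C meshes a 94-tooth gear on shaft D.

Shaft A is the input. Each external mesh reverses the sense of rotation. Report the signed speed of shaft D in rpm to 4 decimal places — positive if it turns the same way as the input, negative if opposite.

-523.4043 rpm (opposite to input, |ω| = 523.4043 rpm)

Stage 1 [20T→20T]: ω = 2460.0000×20/20 = 2460.0000 rpm, dir flips to −; running = −2460.0000
Stage 2 [20T→69T]: ω = 2460.0000×20/69 = 713.0435 rpm, dir flips to +; running = +713.0435
Stage 3 [69T→94T]: ω = 713.0435×69/94 = 523.4043 rpm, dir flips to −; running = −523.4043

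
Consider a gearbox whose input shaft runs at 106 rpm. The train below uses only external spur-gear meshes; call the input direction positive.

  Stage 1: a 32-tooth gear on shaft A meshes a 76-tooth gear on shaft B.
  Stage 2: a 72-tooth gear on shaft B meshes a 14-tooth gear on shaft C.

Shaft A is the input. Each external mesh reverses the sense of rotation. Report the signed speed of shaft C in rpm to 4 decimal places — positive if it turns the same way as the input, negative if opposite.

+229.5338 rpm (same as input, |ω| = 229.5338 rpm)

Stage 1 [32T→76T]: ω = 106.0000×32/76 = 44.6316 rpm, dir flips to −; running = −44.6316
Stage 2 [72T→14T]: ω = 44.6316×72/14 = 229.5338 rpm, dir flips to +; running = +229.5338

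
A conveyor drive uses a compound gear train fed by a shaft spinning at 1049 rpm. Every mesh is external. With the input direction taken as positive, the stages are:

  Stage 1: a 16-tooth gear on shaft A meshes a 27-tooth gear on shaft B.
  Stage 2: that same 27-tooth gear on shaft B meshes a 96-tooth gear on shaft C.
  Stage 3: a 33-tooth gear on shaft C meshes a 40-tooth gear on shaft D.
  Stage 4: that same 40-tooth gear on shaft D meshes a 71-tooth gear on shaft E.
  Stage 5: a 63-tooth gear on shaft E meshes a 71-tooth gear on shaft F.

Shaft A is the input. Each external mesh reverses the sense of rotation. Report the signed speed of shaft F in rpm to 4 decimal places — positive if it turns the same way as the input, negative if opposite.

-72.1044 rpm (opposite to input, |ω| = 72.1044 rpm)

Stage 1 [16T→27T]: ω = 1049.0000×16/27 = 621.6296 rpm, dir flips to −; running = −621.6296
Stage 2 [27T→96T]: ω = 621.6296×27/96 = 174.8333 rpm, dir flips to +; running = +174.8333
Stage 3 [33T→40T]: ω = 174.8333×33/40 = 144.2375 rpm, dir flips to −; running = −144.2375
Stage 4 [40T→71T]: ω = 144.2375×40/71 = 81.2606 rpm, dir flips to +; running = +81.2606
Stage 5 [63T→71T]: ω = 81.2606×63/71 = 72.1044 rpm, dir flips to −; running = −72.1044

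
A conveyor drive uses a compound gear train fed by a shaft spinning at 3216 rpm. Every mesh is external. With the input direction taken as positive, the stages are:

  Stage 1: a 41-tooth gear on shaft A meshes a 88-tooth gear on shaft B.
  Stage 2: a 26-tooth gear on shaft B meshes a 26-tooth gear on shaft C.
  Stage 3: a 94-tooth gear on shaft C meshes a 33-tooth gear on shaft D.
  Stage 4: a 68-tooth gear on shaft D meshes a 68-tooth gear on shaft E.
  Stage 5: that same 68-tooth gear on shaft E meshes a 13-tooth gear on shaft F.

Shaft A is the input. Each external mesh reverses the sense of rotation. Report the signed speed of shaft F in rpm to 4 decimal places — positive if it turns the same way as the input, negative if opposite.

-22325.2689 rpm (opposite to input, |ω| = 22325.2689 rpm)

Stage 1 [41T→88T]: ω = 3216.0000×41/88 = 1498.3636 rpm, dir flips to −; running = −1498.3636
Stage 2 [26T→26T]: ω = 1498.3636×26/26 = 1498.3636 rpm, dir flips to +; running = +1498.3636
Stage 3 [94T→33T]: ω = 1498.3636×94/33 = 4268.0661 rpm, dir flips to −; running = −4268.0661
Stage 4 [68T→68T]: ω = 4268.0661×68/68 = 4268.0661 rpm, dir flips to +; running = +4268.0661
Stage 5 [68T→13T]: ω = 4268.0661×68/13 = 22325.2689 rpm, dir flips to −; running = −22325.2689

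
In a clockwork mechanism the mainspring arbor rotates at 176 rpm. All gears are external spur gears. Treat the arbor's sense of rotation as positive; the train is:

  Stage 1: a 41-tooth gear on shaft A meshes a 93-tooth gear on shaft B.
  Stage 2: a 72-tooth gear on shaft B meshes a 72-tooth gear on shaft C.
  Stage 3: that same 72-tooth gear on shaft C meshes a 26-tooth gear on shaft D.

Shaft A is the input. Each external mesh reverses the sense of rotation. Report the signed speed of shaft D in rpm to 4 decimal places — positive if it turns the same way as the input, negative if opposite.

Stage 1 [41T→93T]: ω = 176.0000×41/93 = 77.5914 rpm, dir flips to −; running = −77.5914
Stage 2 [72T→72T]: ω = 77.5914×72/72 = 77.5914 rpm, dir flips to +; running = +77.5914
Stage 3 [72T→26T]: ω = 77.5914×72/26 = 214.8685 rpm, dir flips to −; running = −214.8685

-214.8685 rpm (opposite to input, |ω| = 214.8685 rpm)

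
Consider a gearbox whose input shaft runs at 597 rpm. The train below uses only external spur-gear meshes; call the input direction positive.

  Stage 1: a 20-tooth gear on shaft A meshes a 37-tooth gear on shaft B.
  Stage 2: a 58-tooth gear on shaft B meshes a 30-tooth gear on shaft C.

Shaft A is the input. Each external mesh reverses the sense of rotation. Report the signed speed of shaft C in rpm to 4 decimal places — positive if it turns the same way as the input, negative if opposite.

Stage 1 [20T→37T]: ω = 597.0000×20/37 = 322.7027 rpm, dir flips to −; running = −322.7027
Stage 2 [58T→30T]: ω = 322.7027×58/30 = 623.8919 rpm, dir flips to +; running = +623.8919

+623.8919 rpm (same as input, |ω| = 623.8919 rpm)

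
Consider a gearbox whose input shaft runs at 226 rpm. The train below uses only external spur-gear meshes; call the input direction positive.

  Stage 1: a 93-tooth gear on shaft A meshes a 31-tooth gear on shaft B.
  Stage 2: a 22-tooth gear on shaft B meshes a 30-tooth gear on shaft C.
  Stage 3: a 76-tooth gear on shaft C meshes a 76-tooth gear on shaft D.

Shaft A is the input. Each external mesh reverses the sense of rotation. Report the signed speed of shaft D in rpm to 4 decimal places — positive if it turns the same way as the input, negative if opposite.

Stage 1 [93T→31T]: ω = 226.0000×93/31 = 678.0000 rpm, dir flips to −; running = −678.0000
Stage 2 [22T→30T]: ω = 678.0000×22/30 = 497.2000 rpm, dir flips to +; running = +497.2000
Stage 3 [76T→76T]: ω = 497.2000×76/76 = 497.2000 rpm, dir flips to −; running = −497.2000

-497.2000 rpm (opposite to input, |ω| = 497.2000 rpm)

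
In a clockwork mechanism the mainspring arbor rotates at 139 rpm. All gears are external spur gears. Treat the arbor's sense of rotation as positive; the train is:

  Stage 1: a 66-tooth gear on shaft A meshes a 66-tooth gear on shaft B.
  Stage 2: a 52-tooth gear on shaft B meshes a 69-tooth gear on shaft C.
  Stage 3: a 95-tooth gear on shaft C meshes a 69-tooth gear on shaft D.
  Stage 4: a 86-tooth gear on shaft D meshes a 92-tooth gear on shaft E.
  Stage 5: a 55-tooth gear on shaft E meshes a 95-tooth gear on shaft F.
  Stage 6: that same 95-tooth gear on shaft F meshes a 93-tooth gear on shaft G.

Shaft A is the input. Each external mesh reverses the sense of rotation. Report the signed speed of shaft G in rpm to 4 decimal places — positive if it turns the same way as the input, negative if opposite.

+79.7322 rpm (same as input, |ω| = 79.7322 rpm)

Stage 1 [66T→66T]: ω = 139.0000×66/66 = 139.0000 rpm, dir flips to −; running = −139.0000
Stage 2 [52T→69T]: ω = 139.0000×52/69 = 104.7536 rpm, dir flips to +; running = +104.7536
Stage 3 [95T→69T]: ω = 104.7536×95/69 = 144.2260 rpm, dir flips to −; running = −144.2260
Stage 4 [86T→92T]: ω = 144.2260×86/92 = 134.8200 rpm, dir flips to +; running = +134.8200
Stage 5 [55T→95T]: ω = 134.8200×55/95 = 78.0537 rpm, dir flips to −; running = −78.0537
Stage 6 [95T→93T]: ω = 78.0537×95/93 = 79.7322 rpm, dir flips to +; running = +79.7322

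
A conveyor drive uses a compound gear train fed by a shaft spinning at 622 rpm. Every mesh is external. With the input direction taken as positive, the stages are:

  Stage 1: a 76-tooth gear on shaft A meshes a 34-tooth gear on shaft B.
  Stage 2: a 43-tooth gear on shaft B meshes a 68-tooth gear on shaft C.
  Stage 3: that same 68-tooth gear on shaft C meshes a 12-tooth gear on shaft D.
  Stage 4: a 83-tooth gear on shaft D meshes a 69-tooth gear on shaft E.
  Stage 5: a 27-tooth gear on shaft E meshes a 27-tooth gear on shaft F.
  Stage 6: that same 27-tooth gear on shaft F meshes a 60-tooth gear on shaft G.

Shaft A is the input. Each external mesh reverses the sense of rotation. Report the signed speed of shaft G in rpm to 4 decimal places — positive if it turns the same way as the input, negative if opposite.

+2696.8313 rpm (same as input, |ω| = 2696.8313 rpm)

Stage 1 [76T→34T]: ω = 622.0000×76/34 = 1390.3529 rpm, dir flips to −; running = −1390.3529
Stage 2 [43T→68T]: ω = 1390.3529×43/68 = 879.1938 rpm, dir flips to +; running = +879.1938
Stage 3 [68T→12T]: ω = 879.1938×68/12 = 4982.0980 rpm, dir flips to −; running = −4982.0980
Stage 4 [83T→69T]: ω = 4982.0980×83/69 = 5992.9585 rpm, dir flips to +; running = +5992.9585
Stage 5 [27T→27T]: ω = 5992.9585×27/27 = 5992.9585 rpm, dir flips to −; running = −5992.9585
Stage 6 [27T→60T]: ω = 5992.9585×27/60 = 2696.8313 rpm, dir flips to +; running = +2696.8313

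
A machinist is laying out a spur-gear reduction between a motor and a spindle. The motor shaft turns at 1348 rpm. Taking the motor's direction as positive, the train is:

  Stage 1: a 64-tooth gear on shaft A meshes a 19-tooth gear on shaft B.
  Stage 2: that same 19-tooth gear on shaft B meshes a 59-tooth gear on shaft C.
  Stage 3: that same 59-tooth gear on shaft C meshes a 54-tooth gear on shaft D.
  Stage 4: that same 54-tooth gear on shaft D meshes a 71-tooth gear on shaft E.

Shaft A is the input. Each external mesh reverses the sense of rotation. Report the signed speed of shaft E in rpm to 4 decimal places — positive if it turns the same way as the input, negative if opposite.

Stage 1 [64T→19T]: ω = 1348.0000×64/19 = 4540.6316 rpm, dir flips to −; running = −4540.6316
Stage 2 [19T→59T]: ω = 4540.6316×19/59 = 1462.2373 rpm, dir flips to +; running = +1462.2373
Stage 3 [59T→54T]: ω = 1462.2373×59/54 = 1597.6296 rpm, dir flips to −; running = −1597.6296
Stage 4 [54T→71T]: ω = 1597.6296×54/71 = 1215.0986 rpm, dir flips to +; running = +1215.0986

+1215.0986 rpm (same as input, |ω| = 1215.0986 rpm)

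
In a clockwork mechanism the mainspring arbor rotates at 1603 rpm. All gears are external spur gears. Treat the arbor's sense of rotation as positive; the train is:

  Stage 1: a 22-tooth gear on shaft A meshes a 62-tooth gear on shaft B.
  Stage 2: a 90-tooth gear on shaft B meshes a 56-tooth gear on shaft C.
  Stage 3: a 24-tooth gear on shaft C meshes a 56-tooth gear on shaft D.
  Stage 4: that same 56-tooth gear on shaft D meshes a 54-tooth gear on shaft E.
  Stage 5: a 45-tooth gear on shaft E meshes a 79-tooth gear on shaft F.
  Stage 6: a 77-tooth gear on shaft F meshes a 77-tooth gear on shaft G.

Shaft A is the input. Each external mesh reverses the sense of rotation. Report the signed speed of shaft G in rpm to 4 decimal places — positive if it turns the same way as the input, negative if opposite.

Stage 1 [22T→62T]: ω = 1603.0000×22/62 = 568.8065 rpm, dir flips to −; running = −568.8065
Stage 2 [90T→56T]: ω = 568.8065×90/56 = 914.1532 rpm, dir flips to +; running = +914.1532
Stage 3 [24T→56T]: ω = 914.1532×24/56 = 391.7800 rpm, dir flips to −; running = −391.7800
Stage 4 [56T→54T]: ω = 391.7800×56/54 = 406.2903 rpm, dir flips to +; running = +406.2903
Stage 5 [45T→79T]: ω = 406.2903×45/79 = 231.4312 rpm, dir flips to −; running = −231.4312
Stage 6 [77T→77T]: ω = 231.4312×77/77 = 231.4312 rpm, dir flips to +; running = +231.4312

+231.4312 rpm (same as input, |ω| = 231.4312 rpm)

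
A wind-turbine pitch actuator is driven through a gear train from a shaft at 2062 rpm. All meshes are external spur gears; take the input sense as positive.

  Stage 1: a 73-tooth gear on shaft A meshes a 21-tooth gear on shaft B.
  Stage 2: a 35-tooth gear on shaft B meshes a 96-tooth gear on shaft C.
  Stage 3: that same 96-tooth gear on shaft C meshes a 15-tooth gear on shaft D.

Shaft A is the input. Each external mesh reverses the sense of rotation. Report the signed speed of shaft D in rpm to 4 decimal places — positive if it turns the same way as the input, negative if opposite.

-16725.1111 rpm (opposite to input, |ω| = 16725.1111 rpm)

Stage 1 [73T→21T]: ω = 2062.0000×73/21 = 7167.9048 rpm, dir flips to −; running = −7167.9048
Stage 2 [35T→96T]: ω = 7167.9048×35/96 = 2613.2986 rpm, dir flips to +; running = +2613.2986
Stage 3 [96T→15T]: ω = 2613.2986×96/15 = 16725.1111 rpm, dir flips to −; running = −16725.1111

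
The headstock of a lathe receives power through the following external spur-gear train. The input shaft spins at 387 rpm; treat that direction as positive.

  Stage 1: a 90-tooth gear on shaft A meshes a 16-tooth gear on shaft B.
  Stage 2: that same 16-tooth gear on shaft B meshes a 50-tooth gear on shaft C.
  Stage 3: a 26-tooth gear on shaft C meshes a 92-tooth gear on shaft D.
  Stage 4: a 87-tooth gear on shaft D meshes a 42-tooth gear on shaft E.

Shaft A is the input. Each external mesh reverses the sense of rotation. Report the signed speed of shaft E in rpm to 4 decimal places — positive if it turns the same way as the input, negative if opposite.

Stage 1 [90T→16T]: ω = 387.0000×90/16 = 2176.8750 rpm, dir flips to −; running = −2176.8750
Stage 2 [16T→50T]: ω = 2176.8750×16/50 = 696.6000 rpm, dir flips to +; running = +696.6000
Stage 3 [26T→92T]: ω = 696.6000×26/92 = 196.8652 rpm, dir flips to −; running = −196.8652
Stage 4 [87T→42T]: ω = 196.8652×87/42 = 407.7922 rpm, dir flips to +; running = +407.7922

+407.7922 rpm (same as input, |ω| = 407.7922 rpm)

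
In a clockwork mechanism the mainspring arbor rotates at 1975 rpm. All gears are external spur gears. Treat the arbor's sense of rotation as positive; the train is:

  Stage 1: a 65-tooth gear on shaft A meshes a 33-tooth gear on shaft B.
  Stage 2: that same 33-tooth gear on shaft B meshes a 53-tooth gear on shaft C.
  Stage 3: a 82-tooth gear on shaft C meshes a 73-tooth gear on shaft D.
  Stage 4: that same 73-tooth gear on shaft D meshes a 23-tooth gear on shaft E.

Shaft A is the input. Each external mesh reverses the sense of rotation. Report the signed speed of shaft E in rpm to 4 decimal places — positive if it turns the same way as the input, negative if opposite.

+8635.5619 rpm (same as input, |ω| = 8635.5619 rpm)

Stage 1 [65T→33T]: ω = 1975.0000×65/33 = 3890.1515 rpm, dir flips to −; running = −3890.1515
Stage 2 [33T→53T]: ω = 3890.1515×33/53 = 2422.1698 rpm, dir flips to +; running = +2422.1698
Stage 3 [82T→73T]: ω = 2422.1698×82/73 = 2720.7935 rpm, dir flips to −; running = −2720.7935
Stage 4 [73T→23T]: ω = 2720.7935×73/23 = 8635.5619 rpm, dir flips to +; running = +8635.5619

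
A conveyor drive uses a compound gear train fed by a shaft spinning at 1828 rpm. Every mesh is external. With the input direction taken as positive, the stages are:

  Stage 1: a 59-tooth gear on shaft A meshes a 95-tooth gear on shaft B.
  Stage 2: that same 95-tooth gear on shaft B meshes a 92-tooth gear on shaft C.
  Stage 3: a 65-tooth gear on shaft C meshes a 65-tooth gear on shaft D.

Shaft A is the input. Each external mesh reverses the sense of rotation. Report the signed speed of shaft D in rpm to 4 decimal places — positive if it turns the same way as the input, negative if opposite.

-1172.3043 rpm (opposite to input, |ω| = 1172.3043 rpm)

Stage 1 [59T→95T]: ω = 1828.0000×59/95 = 1135.2842 rpm, dir flips to −; running = −1135.2842
Stage 2 [95T→92T]: ω = 1135.2842×95/92 = 1172.3043 rpm, dir flips to +; running = +1172.3043
Stage 3 [65T→65T]: ω = 1172.3043×65/65 = 1172.3043 rpm, dir flips to −; running = −1172.3043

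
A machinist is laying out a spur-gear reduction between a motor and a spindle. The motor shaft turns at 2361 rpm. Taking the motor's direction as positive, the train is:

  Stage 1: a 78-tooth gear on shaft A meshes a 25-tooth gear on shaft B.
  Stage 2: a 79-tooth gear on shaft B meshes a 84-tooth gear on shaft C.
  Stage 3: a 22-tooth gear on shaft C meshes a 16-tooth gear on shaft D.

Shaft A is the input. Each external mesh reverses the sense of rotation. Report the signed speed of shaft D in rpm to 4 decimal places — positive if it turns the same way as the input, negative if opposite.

-9525.7918 rpm (opposite to input, |ω| = 9525.7918 rpm)

Stage 1 [78T→25T]: ω = 2361.0000×78/25 = 7366.3200 rpm, dir flips to −; running = −7366.3200
Stage 2 [79T→84T]: ω = 7366.3200×79/84 = 6927.8486 rpm, dir flips to +; running = +6927.8486
Stage 3 [22T→16T]: ω = 6927.8486×22/16 = 9525.7918 rpm, dir flips to −; running = −9525.7918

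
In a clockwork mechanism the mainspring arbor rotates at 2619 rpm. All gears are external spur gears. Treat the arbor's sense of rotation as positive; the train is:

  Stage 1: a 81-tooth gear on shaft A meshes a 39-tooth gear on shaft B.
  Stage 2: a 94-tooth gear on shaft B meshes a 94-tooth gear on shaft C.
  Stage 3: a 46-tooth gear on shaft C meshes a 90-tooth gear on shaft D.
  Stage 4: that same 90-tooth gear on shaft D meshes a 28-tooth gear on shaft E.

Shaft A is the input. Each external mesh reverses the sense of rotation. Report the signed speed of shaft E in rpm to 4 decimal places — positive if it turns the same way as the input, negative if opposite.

Stage 1 [81T→39T]: ω = 2619.0000×81/39 = 5439.4615 rpm, dir flips to −; running = −5439.4615
Stage 2 [94T→94T]: ω = 5439.4615×94/94 = 5439.4615 rpm, dir flips to +; running = +5439.4615
Stage 3 [46T→90T]: ω = 5439.4615×46/90 = 2780.1692 rpm, dir flips to −; running = −2780.1692
Stage 4 [90T→28T]: ω = 2780.1692×90/28 = 8936.2582 rpm, dir flips to +; running = +8936.2582

+8936.2582 rpm (same as input, |ω| = 8936.2582 rpm)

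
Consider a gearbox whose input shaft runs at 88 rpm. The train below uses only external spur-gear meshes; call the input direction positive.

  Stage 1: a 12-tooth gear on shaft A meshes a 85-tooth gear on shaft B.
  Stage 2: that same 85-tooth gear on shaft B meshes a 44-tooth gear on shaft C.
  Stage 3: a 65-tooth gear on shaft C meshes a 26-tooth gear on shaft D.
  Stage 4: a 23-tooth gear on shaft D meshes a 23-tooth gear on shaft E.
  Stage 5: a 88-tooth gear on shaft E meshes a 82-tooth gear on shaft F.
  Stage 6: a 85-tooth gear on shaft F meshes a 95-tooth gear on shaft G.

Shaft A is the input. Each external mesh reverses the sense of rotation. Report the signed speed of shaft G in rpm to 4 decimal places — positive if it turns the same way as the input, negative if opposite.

Stage 1 [12T→85T]: ω = 88.0000×12/85 = 12.4235 rpm, dir flips to −; running = −12.4235
Stage 2 [85T→44T]: ω = 12.4235×85/44 = 24.0000 rpm, dir flips to +; running = +24.0000
Stage 3 [65T→26T]: ω = 24.0000×65/26 = 60.0000 rpm, dir flips to −; running = −60.0000
Stage 4 [23T→23T]: ω = 60.0000×23/23 = 60.0000 rpm, dir flips to +; running = +60.0000
Stage 5 [88T→82T]: ω = 60.0000×88/82 = 64.3902 rpm, dir flips to −; running = −64.3902
Stage 6 [85T→95T]: ω = 64.3902×85/95 = 57.6123 rpm, dir flips to +; running = +57.6123

+57.6123 rpm (same as input, |ω| = 57.6123 rpm)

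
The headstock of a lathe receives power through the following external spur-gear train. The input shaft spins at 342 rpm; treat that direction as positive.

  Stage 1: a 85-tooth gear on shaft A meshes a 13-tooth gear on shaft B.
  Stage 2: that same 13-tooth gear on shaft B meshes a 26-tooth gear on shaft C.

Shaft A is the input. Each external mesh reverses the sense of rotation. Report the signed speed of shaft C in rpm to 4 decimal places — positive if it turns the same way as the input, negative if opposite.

Stage 1 [85T→13T]: ω = 342.0000×85/13 = 2236.1538 rpm, dir flips to −; running = −2236.1538
Stage 2 [13T→26T]: ω = 2236.1538×13/26 = 1118.0769 rpm, dir flips to +; running = +1118.0769

+1118.0769 rpm (same as input, |ω| = 1118.0769 rpm)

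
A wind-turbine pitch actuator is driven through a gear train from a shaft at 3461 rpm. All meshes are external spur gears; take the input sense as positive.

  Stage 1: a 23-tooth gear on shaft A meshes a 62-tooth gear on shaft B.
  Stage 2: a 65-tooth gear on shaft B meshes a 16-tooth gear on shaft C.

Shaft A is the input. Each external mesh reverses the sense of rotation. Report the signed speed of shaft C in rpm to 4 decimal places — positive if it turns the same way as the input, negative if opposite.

Stage 1 [23T→62T]: ω = 3461.0000×23/62 = 1283.9194 rpm, dir flips to −; running = −1283.9194
Stage 2 [65T→16T]: ω = 1283.9194×65/16 = 5215.9224 rpm, dir flips to +; running = +5215.9224

+5215.9224 rpm (same as input, |ω| = 5215.9224 rpm)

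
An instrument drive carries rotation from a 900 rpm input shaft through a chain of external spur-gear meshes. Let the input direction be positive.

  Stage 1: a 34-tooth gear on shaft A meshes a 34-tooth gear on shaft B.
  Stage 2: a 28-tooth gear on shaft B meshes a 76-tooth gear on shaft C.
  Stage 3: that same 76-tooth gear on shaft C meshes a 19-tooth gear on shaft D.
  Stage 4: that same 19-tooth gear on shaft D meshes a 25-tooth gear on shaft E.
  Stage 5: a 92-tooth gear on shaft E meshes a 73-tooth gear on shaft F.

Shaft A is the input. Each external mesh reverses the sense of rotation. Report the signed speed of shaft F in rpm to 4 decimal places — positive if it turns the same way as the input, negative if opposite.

-1270.3562 rpm (opposite to input, |ω| = 1270.3562 rpm)

Stage 1 [34T→34T]: ω = 900.0000×34/34 = 900.0000 rpm, dir flips to −; running = −900.0000
Stage 2 [28T→76T]: ω = 900.0000×28/76 = 331.5789 rpm, dir flips to +; running = +331.5789
Stage 3 [76T→19T]: ω = 331.5789×76/19 = 1326.3158 rpm, dir flips to −; running = −1326.3158
Stage 4 [19T→25T]: ω = 1326.3158×19/25 = 1008.0000 rpm, dir flips to +; running = +1008.0000
Stage 5 [92T→73T]: ω = 1008.0000×92/73 = 1270.3562 rpm, dir flips to −; running = −1270.3562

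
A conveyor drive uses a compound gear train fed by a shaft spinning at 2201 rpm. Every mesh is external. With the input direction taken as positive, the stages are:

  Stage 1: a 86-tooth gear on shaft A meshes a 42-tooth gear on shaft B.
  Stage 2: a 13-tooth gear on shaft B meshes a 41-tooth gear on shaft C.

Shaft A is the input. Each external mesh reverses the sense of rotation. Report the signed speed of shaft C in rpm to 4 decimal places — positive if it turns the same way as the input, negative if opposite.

+1428.9884 rpm (same as input, |ω| = 1428.9884 rpm)

Stage 1 [86T→42T]: ω = 2201.0000×86/42 = 4506.8095 rpm, dir flips to −; running = −4506.8095
Stage 2 [13T→41T]: ω = 4506.8095×13/41 = 1428.9884 rpm, dir flips to +; running = +1428.9884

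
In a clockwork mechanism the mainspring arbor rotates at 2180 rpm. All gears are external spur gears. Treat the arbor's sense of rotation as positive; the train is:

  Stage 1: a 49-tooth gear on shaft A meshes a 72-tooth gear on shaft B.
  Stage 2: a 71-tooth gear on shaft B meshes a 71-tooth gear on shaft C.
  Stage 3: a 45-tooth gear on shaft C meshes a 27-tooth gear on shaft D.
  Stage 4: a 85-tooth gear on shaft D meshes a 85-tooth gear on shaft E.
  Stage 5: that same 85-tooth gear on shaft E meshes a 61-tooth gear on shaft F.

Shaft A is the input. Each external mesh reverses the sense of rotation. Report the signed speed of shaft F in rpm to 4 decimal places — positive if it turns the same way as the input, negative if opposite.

Stage 1 [49T→72T]: ω = 2180.0000×49/72 = 1483.6111 rpm, dir flips to −; running = −1483.6111
Stage 2 [71T→71T]: ω = 1483.6111×71/71 = 1483.6111 rpm, dir flips to +; running = +1483.6111
Stage 3 [45T→27T]: ω = 1483.6111×45/27 = 2472.6852 rpm, dir flips to −; running = −2472.6852
Stage 4 [85T→85T]: ω = 2472.6852×85/85 = 2472.6852 rpm, dir flips to +; running = +2472.6852
Stage 5 [85T→61T]: ω = 2472.6852×85/61 = 3445.5449 rpm, dir flips to −; running = −3445.5449

-3445.5449 rpm (opposite to input, |ω| = 3445.5449 rpm)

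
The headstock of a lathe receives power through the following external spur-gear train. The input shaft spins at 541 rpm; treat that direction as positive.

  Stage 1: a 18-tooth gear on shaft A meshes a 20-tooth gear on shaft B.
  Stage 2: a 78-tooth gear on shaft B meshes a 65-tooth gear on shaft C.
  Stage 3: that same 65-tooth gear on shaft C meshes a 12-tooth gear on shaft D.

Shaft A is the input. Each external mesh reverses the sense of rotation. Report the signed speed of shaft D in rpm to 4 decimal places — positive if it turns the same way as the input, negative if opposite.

-3164.8500 rpm (opposite to input, |ω| = 3164.8500 rpm)

Stage 1 [18T→20T]: ω = 541.0000×18/20 = 486.9000 rpm, dir flips to −; running = −486.9000
Stage 2 [78T→65T]: ω = 486.9000×78/65 = 584.2800 rpm, dir flips to +; running = +584.2800
Stage 3 [65T→12T]: ω = 584.2800×65/12 = 3164.8500 rpm, dir flips to −; running = −3164.8500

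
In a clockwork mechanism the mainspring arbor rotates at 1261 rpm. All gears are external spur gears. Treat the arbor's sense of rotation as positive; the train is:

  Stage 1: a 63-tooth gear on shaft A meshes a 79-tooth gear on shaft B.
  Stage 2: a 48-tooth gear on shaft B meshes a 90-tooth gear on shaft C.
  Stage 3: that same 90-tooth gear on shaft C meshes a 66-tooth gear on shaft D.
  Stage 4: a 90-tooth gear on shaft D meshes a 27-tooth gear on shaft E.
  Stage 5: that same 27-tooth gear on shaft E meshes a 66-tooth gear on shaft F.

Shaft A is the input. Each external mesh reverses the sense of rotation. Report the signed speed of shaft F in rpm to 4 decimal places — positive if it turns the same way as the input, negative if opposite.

Stage 1 [63T→79T]: ω = 1261.0000×63/79 = 1005.6076 rpm, dir flips to −; running = −1005.6076
Stage 2 [48T→90T]: ω = 1005.6076×48/90 = 536.3241 rpm, dir flips to +; running = +536.3241
Stage 3 [90T→66T]: ω = 536.3241×90/66 = 731.3510 rpm, dir flips to −; running = −731.3510
Stage 4 [90T→27T]: ω = 731.3510×90/27 = 2437.8366 rpm, dir flips to +; running = +2437.8366
Stage 5 [27T→66T]: ω = 2437.8366×27/66 = 997.2968 rpm, dir flips to −; running = −997.2968

-997.2968 rpm (opposite to input, |ω| = 997.2968 rpm)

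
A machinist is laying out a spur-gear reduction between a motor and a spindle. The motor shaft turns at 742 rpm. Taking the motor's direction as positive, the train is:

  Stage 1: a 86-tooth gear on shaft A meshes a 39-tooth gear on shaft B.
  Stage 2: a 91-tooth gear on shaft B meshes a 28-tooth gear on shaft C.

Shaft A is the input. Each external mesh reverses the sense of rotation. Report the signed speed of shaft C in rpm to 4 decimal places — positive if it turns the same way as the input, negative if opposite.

Stage 1 [86T→39T]: ω = 742.0000×86/39 = 1636.2051 rpm, dir flips to −; running = −1636.2051
Stage 2 [91T→28T]: ω = 1636.2051×91/28 = 5317.6667 rpm, dir flips to +; running = +5317.6667

+5317.6667 rpm (same as input, |ω| = 5317.6667 rpm)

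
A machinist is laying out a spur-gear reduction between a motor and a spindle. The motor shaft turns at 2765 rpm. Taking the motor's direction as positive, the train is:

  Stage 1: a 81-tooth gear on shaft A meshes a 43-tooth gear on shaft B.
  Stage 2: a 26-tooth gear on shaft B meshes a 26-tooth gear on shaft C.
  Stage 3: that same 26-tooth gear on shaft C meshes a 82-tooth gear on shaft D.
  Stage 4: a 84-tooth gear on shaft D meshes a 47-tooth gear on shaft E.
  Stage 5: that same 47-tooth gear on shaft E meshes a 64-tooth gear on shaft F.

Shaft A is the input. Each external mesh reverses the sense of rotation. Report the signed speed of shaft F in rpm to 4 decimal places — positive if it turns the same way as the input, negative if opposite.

Stage 1 [81T→43T]: ω = 2765.0000×81/43 = 5208.4884 rpm, dir flips to −; running = −5208.4884
Stage 2 [26T→26T]: ω = 5208.4884×26/26 = 5208.4884 rpm, dir flips to +; running = +5208.4884
Stage 3 [26T→82T]: ω = 5208.4884×26/82 = 1651.4719 rpm, dir flips to −; running = −1651.4719
Stage 4 [84T→47T]: ω = 1651.4719×84/47 = 2951.5668 rpm, dir flips to +; running = +2951.5668
Stage 5 [47T→64T]: ω = 2951.5668×47/64 = 2167.5569 rpm, dir flips to −; running = −2167.5569

-2167.5569 rpm (opposite to input, |ω| = 2167.5569 rpm)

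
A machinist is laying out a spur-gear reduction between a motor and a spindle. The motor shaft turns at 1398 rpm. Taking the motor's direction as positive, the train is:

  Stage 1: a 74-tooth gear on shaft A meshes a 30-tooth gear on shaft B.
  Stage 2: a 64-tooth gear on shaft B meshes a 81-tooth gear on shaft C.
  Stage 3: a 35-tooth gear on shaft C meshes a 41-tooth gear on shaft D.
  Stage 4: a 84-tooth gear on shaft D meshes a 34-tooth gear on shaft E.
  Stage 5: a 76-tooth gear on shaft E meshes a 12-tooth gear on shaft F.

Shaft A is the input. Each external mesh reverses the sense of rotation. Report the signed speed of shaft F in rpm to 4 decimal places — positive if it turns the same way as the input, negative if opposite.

Stage 1 [74T→30T]: ω = 1398.0000×74/30 = 3448.4000 rpm, dir flips to −; running = −3448.4000
Stage 2 [64T→81T]: ω = 3448.4000×64/81 = 2724.6617 rpm, dir flips to +; running = +2724.6617
Stage 3 [35T→41T]: ω = 2724.6617×35/41 = 2325.9307 rpm, dir flips to −; running = −2325.9307
Stage 4 [84T→34T]: ω = 2325.9307×84/34 = 5746.4171 rpm, dir flips to +; running = +5746.4171
Stage 5 [76T→12T]: ω = 5746.4171×76/12 = 36393.9752 rpm, dir flips to −; running = −36393.9752

-36393.9752 rpm (opposite to input, |ω| = 36393.9752 rpm)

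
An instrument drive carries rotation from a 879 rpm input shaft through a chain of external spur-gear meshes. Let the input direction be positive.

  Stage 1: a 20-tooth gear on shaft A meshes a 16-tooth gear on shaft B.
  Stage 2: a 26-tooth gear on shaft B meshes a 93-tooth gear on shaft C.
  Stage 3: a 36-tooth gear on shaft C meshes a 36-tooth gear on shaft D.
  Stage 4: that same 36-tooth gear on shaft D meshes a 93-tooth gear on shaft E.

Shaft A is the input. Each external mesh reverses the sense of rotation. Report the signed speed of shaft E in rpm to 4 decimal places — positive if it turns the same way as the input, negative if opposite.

+118.9074 rpm (same as input, |ω| = 118.9074 rpm)

Stage 1 [20T→16T]: ω = 879.0000×20/16 = 1098.7500 rpm, dir flips to −; running = −1098.7500
Stage 2 [26T→93T]: ω = 1098.7500×26/93 = 307.1774 rpm, dir flips to +; running = +307.1774
Stage 3 [36T→36T]: ω = 307.1774×36/36 = 307.1774 rpm, dir flips to −; running = −307.1774
Stage 4 [36T→93T]: ω = 307.1774×36/93 = 118.9074 rpm, dir flips to +; running = +118.9074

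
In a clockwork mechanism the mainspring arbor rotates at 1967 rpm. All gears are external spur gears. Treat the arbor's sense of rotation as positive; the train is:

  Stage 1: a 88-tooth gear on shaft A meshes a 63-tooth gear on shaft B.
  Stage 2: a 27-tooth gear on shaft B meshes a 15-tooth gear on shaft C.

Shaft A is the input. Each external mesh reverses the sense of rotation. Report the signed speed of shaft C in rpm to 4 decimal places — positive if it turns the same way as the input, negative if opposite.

Stage 1 [88T→63T]: ω = 1967.0000×88/63 = 2747.5556 rpm, dir flips to −; running = −2747.5556
Stage 2 [27T→15T]: ω = 2747.5556×27/15 = 4945.6000 rpm, dir flips to +; running = +4945.6000

+4945.6000 rpm (same as input, |ω| = 4945.6000 rpm)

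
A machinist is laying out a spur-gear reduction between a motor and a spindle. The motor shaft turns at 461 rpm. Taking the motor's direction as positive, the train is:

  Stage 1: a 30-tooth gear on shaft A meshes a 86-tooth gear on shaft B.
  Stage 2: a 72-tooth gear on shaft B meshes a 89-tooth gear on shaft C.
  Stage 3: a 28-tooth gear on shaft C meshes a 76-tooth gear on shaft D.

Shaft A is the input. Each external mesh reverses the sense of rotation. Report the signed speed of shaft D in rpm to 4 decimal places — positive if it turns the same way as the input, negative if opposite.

-47.9304 rpm (opposite to input, |ω| = 47.9304 rpm)

Stage 1 [30T→86T]: ω = 461.0000×30/86 = 160.8140 rpm, dir flips to −; running = −160.8140
Stage 2 [72T→89T]: ω = 160.8140×72/89 = 130.0967 rpm, dir flips to +; running = +130.0967
Stage 3 [28T→76T]: ω = 130.0967×28/76 = 47.9304 rpm, dir flips to −; running = −47.9304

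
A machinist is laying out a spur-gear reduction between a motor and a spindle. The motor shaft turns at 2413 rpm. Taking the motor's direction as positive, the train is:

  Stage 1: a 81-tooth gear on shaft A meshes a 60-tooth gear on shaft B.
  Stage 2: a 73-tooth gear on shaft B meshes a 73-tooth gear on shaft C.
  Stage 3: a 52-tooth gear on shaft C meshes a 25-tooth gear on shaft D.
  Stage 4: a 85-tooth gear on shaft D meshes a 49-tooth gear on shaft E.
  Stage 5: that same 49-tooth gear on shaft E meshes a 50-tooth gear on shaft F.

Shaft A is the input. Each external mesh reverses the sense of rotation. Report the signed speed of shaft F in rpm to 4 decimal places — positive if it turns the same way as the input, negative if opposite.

Stage 1 [81T→60T]: ω = 2413.0000×81/60 = 3257.5500 rpm, dir flips to −; running = −3257.5500
Stage 2 [73T→73T]: ω = 3257.5500×73/73 = 3257.5500 rpm, dir flips to +; running = +3257.5500
Stage 3 [52T→25T]: ω = 3257.5500×52/25 = 6775.7040 rpm, dir flips to −; running = −6775.7040
Stage 4 [85T→49T]: ω = 6775.7040×85/49 = 11753.7722 rpm, dir flips to +; running = +11753.7722
Stage 5 [49T→50T]: ω = 11753.7722×49/50 = 11518.6968 rpm, dir flips to −; running = −11518.6968

-11518.6968 rpm (opposite to input, |ω| = 11518.6968 rpm)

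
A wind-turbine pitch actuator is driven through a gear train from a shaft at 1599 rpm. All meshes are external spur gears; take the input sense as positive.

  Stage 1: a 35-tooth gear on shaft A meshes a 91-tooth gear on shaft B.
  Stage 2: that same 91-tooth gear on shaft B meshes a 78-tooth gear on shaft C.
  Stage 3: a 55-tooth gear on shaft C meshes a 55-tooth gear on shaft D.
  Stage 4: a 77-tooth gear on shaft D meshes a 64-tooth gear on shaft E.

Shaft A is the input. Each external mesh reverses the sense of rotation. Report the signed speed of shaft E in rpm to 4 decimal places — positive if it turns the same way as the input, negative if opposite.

+863.2422 rpm (same as input, |ω| = 863.2422 rpm)

Stage 1 [35T→91T]: ω = 1599.0000×35/91 = 615.0000 rpm, dir flips to −; running = −615.0000
Stage 2 [91T→78T]: ω = 615.0000×91/78 = 717.5000 rpm, dir flips to +; running = +717.5000
Stage 3 [55T→55T]: ω = 717.5000×55/55 = 717.5000 rpm, dir flips to −; running = −717.5000
Stage 4 [77T→64T]: ω = 717.5000×77/64 = 863.2422 rpm, dir flips to +; running = +863.2422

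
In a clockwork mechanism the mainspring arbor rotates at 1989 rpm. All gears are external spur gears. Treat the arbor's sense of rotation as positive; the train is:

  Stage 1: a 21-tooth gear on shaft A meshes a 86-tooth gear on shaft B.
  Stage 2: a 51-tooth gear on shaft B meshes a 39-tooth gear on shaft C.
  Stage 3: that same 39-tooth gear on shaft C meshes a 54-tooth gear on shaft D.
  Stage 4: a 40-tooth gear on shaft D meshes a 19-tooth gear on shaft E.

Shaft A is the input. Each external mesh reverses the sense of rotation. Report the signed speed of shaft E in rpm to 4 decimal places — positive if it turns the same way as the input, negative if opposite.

+965.6916 rpm (same as input, |ω| = 965.6916 rpm)

Stage 1 [21T→86T]: ω = 1989.0000×21/86 = 485.6860 rpm, dir flips to −; running = −485.6860
Stage 2 [51T→39T]: ω = 485.6860×51/39 = 635.1279 rpm, dir flips to +; running = +635.1279
Stage 3 [39T→54T]: ω = 635.1279×39/54 = 458.7035 rpm, dir flips to −; running = −458.7035
Stage 4 [40T→19T]: ω = 458.7035×40/19 = 965.6916 rpm, dir flips to +; running = +965.6916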